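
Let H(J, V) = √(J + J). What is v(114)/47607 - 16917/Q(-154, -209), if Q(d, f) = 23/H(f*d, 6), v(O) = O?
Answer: 38/15869 - 372174*√133/23 ≈ -1.8661e+5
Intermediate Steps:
H(J, V) = √2*√J (H(J, V) = √(2*J) = √2*√J)
Q(d, f) = 23*√2/(2*√(d*f)) (Q(d, f) = 23/((√2*√(f*d))) = 23/((√2*√(d*f))) = 23*(√2/(2*√(d*f))) = 23*√2/(2*√(d*f)))
v(114)/47607 - 16917/Q(-154, -209) = 114/47607 - 16917*22*√133/23 = 114*(1/47607) - 16917*22*√133/23 = 38/15869 - 16917*22*√133/23 = 38/15869 - 372174*√133/23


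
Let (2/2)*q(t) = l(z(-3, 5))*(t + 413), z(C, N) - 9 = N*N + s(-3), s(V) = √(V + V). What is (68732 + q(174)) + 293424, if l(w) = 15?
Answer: 370961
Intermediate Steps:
s(V) = √2*√V (s(V) = √(2*V) = √2*√V)
z(C, N) = 9 + N² + I*√6 (z(C, N) = 9 + (N*N + √2*√(-3)) = 9 + (N² + √2*(I*√3)) = 9 + (N² + I*√6) = 9 + N² + I*√6)
q(t) = 6195 + 15*t (q(t) = 15*(t + 413) = 15*(413 + t) = 6195 + 15*t)
(68732 + q(174)) + 293424 = (68732 + (6195 + 15*174)) + 293424 = (68732 + (6195 + 2610)) + 293424 = (68732 + 8805) + 293424 = 77537 + 293424 = 370961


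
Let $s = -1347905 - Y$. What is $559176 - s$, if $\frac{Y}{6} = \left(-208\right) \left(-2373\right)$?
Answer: $4868585$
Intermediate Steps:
$Y = 2961504$ ($Y = 6 \left(\left(-208\right) \left(-2373\right)\right) = 6 \cdot 493584 = 2961504$)
$s = -4309409$ ($s = -1347905 - 2961504 = -4309409$)
$559176 - s = 559176 - -4309409 = 559176 + 4309409 = 4868585$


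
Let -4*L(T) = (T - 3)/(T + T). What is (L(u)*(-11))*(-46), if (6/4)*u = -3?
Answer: -1265/8 ≈ -158.13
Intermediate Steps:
u = -2 (u = (⅔)*(-3) = -2)
L(T) = -(-3 + T)/(8*T) (L(T) = -(T - 3)/(4*(T + T)) = -(-3 + T)/(4*(2*T)) = -(-3 + T)*1/(2*T)/4 = -(-3 + T)/(8*T))
(L(u)*(-11))*(-46) = (((⅛)*(3 - 1*(-2))/(-2))*(-11))*(-46) = (((⅛)*(-½)*(3 + 2))*(-11))*(-46) = (((⅛)*(-½)*5)*(-11))*(-46) = -5/16*(-11)*(-46) = (55/16)*(-46) = -1265/8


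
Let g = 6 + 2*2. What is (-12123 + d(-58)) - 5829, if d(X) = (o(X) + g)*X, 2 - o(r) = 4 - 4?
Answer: -18648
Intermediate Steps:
g = 10 (g = 6 + 4 = 10)
o(r) = 2 (o(r) = 2 - (4 - 4) = 2 - 1*0 = 2 + 0 = 2)
d(X) = 12*X (d(X) = (2 + 10)*X = 12*X)
(-12123 + d(-58)) - 5829 = (-12123 + 12*(-58)) - 5829 = (-12123 - 696) - 5829 = -12819 - 5829 = -18648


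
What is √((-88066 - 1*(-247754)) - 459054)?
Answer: 59*I*√86 ≈ 547.14*I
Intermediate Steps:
√((-88066 - 1*(-247754)) - 459054) = √((-88066 + 247754) - 459054) = √(159688 - 459054) = √(-299366) = 59*I*√86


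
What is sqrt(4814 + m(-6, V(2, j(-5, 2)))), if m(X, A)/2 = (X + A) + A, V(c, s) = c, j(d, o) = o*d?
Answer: sqrt(4810) ≈ 69.354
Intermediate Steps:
j(d, o) = d*o
m(X, A) = 2*X + 4*A (m(X, A) = 2*((X + A) + A) = 2*((A + X) + A) = 2*(X + 2*A) = 2*X + 4*A)
sqrt(4814 + m(-6, V(2, j(-5, 2)))) = sqrt(4814 + (2*(-6) + 4*2)) = sqrt(4814 + (-12 + 8)) = sqrt(4814 - 4) = sqrt(4810)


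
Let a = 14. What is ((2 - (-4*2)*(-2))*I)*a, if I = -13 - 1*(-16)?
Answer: -588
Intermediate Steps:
I = 3 (I = -13 + 16 = 3)
((2 - (-4*2)*(-2))*I)*a = ((2 - (-4*2)*(-2))*3)*14 = ((2 - (-8)*(-2))*3)*14 = ((2 - 1*16)*3)*14 = ((2 - 16)*3)*14 = -14*3*14 = -42*14 = -588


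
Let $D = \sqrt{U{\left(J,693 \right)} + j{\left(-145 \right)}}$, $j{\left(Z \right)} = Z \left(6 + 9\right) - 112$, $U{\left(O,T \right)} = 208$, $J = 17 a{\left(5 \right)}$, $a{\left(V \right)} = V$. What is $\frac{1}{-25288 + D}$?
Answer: $- \frac{25288}{639485023} - \frac{3 i \sqrt{231}}{639485023} \approx -3.9544 \cdot 10^{-5} - 7.1301 \cdot 10^{-8} i$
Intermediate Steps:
$J = 85$ ($J = 17 \cdot 5 = 85$)
$j{\left(Z \right)} = -112 + 15 Z$ ($j{\left(Z \right)} = Z 15 - 112 = 15 Z - 112 = -112 + 15 Z$)
$D = 3 i \sqrt{231}$ ($D = \sqrt{208 + \left(-112 + 15 \left(-145\right)\right)} = \sqrt{208 - 2287} = \sqrt{-2079} = 3 i \sqrt{231} \approx 45.596 i$)
$\frac{1}{-25288 + D} = \frac{1}{-25288 + 3 i \sqrt{231}}$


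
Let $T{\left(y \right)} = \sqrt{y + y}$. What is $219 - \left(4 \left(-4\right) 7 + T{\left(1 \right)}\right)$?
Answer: $331 - \sqrt{2} \approx 329.59$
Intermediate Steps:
$T{\left(y \right)} = \sqrt{2} \sqrt{y}$ ($T{\left(y \right)} = \sqrt{2 y} = \sqrt{2} \sqrt{y}$)
$219 - \left(4 \left(-4\right) 7 + T{\left(1 \right)}\right) = 219 - \left(4 \left(-4\right) 7 + \sqrt{2} \sqrt{1}\right) = 219 - \left(\left(-16\right) 7 + \sqrt{2} \cdot 1\right) = 219 - \left(-112 + \sqrt{2}\right) = 219 + \left(112 - \sqrt{2}\right) = 331 - \sqrt{2}$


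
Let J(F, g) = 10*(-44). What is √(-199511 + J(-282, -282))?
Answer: I*√199951 ≈ 447.16*I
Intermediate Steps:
J(F, g) = -440
√(-199511 + J(-282, -282)) = √(-199511 - 440) = √(-199951) = I*√199951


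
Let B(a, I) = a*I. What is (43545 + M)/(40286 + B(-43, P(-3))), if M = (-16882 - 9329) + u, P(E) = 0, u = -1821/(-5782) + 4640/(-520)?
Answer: 1302280405/3028137476 ≈ 0.43006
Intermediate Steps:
u = -647039/75166 (u = -1821*(-1/5782) + 4640*(-1/520) = 1821/5782 - 116/13 = -647039/75166 ≈ -8.6081)
B(a, I) = I*a
M = -1970823065/75166 (M = (-16882 - 9329) - 647039/75166 = -26211 - 647039/75166 = -1970823065/75166 ≈ -26220.)
(43545 + M)/(40286 + B(-43, P(-3))) = (43545 - 1970823065/75166)/(40286 + 0*(-43)) = 1302280405/(75166*(40286 + 0)) = (1302280405/75166)/40286 = (1302280405/75166)*(1/40286) = 1302280405/3028137476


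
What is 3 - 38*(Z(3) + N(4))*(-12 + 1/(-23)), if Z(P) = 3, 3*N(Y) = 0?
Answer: 31647/23 ≈ 1376.0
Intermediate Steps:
N(Y) = 0 (N(Y) = (1/3)*0 = 0)
3 - 38*(Z(3) + N(4))*(-12 + 1/(-23)) = 3 - 38*(3 + 0)*(-12 + 1/(-23)) = 3 - 114*(-12 - 1/23) = 3 - 114*(-277)/23 = 3 - 38*(-831/23) = 3 + 31578/23 = 31647/23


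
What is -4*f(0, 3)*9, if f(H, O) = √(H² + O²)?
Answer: -108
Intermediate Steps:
-4*f(0, 3)*9 = -4*√(0² + 3²)*9 = -4*√(0 + 9)*9 = -4*√9*9 = -4*3*9 = -12*9 = -108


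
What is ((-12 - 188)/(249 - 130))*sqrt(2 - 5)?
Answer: -200*I*sqrt(3)/119 ≈ -2.911*I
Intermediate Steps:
((-12 - 188)/(249 - 130))*sqrt(2 - 5) = (-200/119)*sqrt(-3) = (-200*1/119)*(I*sqrt(3)) = -200*I*sqrt(3)/119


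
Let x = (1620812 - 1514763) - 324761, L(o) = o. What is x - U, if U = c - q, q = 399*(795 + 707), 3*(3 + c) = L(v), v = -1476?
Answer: 381081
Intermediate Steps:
c = -495 (c = -3 + (1/3)*(-1476) = -3 - 492 = -495)
q = 599298 (q = 399*1502 = 599298)
U = -599793 (U = -495 - 1*599298 = -495 - 599298 = -599793)
x = -218712 (x = 106049 - 324761 = -218712)
x - U = -218712 - 1*(-599793) = -218712 + 599793 = 381081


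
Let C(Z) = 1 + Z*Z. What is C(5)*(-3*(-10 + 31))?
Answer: -1638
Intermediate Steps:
C(Z) = 1 + Z²
C(5)*(-3*(-10 + 31)) = (1 + 5²)*(-3*(-10 + 31)) = (1 + 25)*(-3*21) = 26*(-63) = -1638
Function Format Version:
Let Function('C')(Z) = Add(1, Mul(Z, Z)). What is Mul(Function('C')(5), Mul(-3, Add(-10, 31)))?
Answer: -1638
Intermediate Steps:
Function('C')(Z) = Add(1, Pow(Z, 2))
Mul(Function('C')(5), Mul(-3, Add(-10, 31))) = Mul(Add(1, Pow(5, 2)), Mul(-3, Add(-10, 31))) = Mul(Add(1, 25), Mul(-3, 21)) = Mul(26, -63) = -1638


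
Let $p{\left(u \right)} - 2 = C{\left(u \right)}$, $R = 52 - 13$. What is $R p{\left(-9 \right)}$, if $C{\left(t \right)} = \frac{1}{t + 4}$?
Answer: $\frac{351}{5} \approx 70.2$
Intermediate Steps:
$C{\left(t \right)} = \frac{1}{4 + t}$
$R = 39$ ($R = 52 - 13 = 39$)
$p{\left(u \right)} = 2 + \frac{1}{4 + u}$
$R p{\left(-9 \right)} = 39 \frac{9 + 2 \left(-9\right)}{4 - 9} = 39 \frac{9 - 18}{-5} = 39 \left(\left(- \frac{1}{5}\right) \left(-9\right)\right) = 39 \cdot \frac{9}{5} = \frac{351}{5}$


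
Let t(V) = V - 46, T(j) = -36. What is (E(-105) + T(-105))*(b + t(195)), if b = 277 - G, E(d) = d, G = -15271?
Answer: -2213277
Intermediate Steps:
b = 15548 (b = 277 - 1*(-15271) = 277 + 15271 = 15548)
t(V) = -46 + V
(E(-105) + T(-105))*(b + t(195)) = (-105 - 36)*(15548 + (-46 + 195)) = -141*(15548 + 149) = -141*15697 = -2213277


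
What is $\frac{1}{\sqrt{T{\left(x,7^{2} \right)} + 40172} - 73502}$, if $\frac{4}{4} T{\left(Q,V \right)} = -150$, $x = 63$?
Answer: $- \frac{36751}{2701251991} - \frac{\sqrt{40022}}{5402503982} \approx -1.3642 \cdot 10^{-5}$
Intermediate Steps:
$T{\left(Q,V \right)} = -150$
$\frac{1}{\sqrt{T{\left(x,7^{2} \right)} + 40172} - 73502} = \frac{1}{\sqrt{-150 + 40172} - 73502} = \frac{1}{\sqrt{40022} - 73502} = \frac{1}{-73502 + \sqrt{40022}}$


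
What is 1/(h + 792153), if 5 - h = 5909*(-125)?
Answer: 1/1530783 ≈ 6.5326e-7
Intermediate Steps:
h = 738630 (h = 5 - 5909*(-125) = 5 - 1*(-738625) = 5 + 738625 = 738630)
1/(h + 792153) = 1/(738630 + 792153) = 1/1530783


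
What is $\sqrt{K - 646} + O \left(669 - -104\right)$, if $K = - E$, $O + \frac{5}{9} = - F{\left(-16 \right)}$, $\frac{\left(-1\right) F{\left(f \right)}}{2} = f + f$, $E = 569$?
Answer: $- \frac{449113}{9} + 9 i \sqrt{15} \approx -49901.0 + 34.857 i$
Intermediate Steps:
$F{\left(f \right)} = - 4 f$ ($F{\left(f \right)} = - 2 \left(f + f\right) = - 2 \cdot 2 f = - 4 f$)
$O = - \frac{581}{9}$ ($O = - \frac{5}{9} - \left(-4\right) \left(-16\right) = - \frac{5}{9} - 64 = - \frac{581}{9} \approx -64.556$)
$K = -569$ ($K = \left(-1\right) 569 = -569$)
$\sqrt{K - 646} + O \left(669 - -104\right) = \sqrt{-569 - 646} - \frac{581 \left(669 - -104\right)}{9} = \sqrt{-1215} - \frac{581 \left(669 + 104\right)}{9} = 9 i \sqrt{15} - \frac{449113}{9} = - \frac{449113}{9} + 9 i \sqrt{15}$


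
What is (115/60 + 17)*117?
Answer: 8853/4 ≈ 2213.3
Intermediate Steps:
(115/60 + 17)*117 = (115*(1/60) + 17)*117 = (23/12 + 17)*117 = (227/12)*117 = 8853/4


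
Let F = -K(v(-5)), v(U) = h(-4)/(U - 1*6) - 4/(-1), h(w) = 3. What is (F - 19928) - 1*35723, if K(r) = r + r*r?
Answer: -6735903/121 ≈ -55669.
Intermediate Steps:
v(U) = 4 + 3/(-6 + U) (v(U) = 3/(U - 1*6) - 4/(-1) = 3/(U - 6) - 4*(-1) = 3/(-6 + U) + 4 = 4 + 3/(-6 + U))
K(r) = r + r**2
F = -2132/121 (F = -(-21 + 4*(-5))/(-6 - 5)*(1 + (-21 + 4*(-5))/(-6 - 5)) = -(-21 - 20)/(-11)*(1 + (-21 - 20)/(-11)) = -(-1/11*(-41))*(1 - 1/11*(-41)) = -41*(1 + 41/11)/11 = -41*52/(11*11) = -1*2132/121 = -2132/121 ≈ -17.620)
(F - 19928) - 1*35723 = (-2132/121 - 19928) - 1*35723 = -2413420/121 - 35723 = -6735903/121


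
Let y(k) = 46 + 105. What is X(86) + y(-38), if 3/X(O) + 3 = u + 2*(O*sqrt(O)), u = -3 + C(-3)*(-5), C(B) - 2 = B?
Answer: 384177676/2544223 + 516*sqrt(86)/2544223 ≈ 151.00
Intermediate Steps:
C(B) = 2 + B
y(k) = 151
u = 2 (u = -3 + (2 - 3)*(-5) = -3 - 1*(-5) = -3 + 5 = 2)
X(O) = 3/(-1 + 2*O**(3/2)) (X(O) = 3/(-3 + (2 + 2*(O*sqrt(O)))) = 3/(-3 + (2 + 2*O**(3/2))) = 3/(-1 + 2*O**(3/2)))
X(86) + y(-38) = 3/(-1 + 2*86**(3/2)) + 151 = 3/(-1 + 2*(86*sqrt(86))) + 151 = 3/(-1 + 172*sqrt(86)) + 151 = 151 + 3/(-1 + 172*sqrt(86))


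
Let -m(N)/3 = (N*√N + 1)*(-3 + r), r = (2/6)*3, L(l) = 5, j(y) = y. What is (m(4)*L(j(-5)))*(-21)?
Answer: -5670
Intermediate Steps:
r = 1 (r = (2*(⅙))*3 = (⅓)*3 = 1)
m(N) = 6 + 6*N^(3/2) (m(N) = -3*(N*√N + 1)*(-3 + 1) = -3*(N^(3/2) + 1)*(-2) = -3*(1 + N^(3/2))*(-2) = -3*(-2 - 2*N^(3/2)) = 6 + 6*N^(3/2))
(m(4)*L(j(-5)))*(-21) = ((6 + 6*4^(3/2))*5)*(-21) = ((6 + 6*8)*5)*(-21) = ((6 + 48)*5)*(-21) = (54*5)*(-21) = 270*(-21) = -5670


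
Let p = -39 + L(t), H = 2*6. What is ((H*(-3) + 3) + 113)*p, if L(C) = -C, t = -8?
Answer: -2480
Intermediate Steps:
H = 12
p = -31 (p = -39 - 1*(-8) = -39 + 8 = -31)
((H*(-3) + 3) + 113)*p = ((12*(-3) + 3) + 113)*(-31) = ((-36 + 3) + 113)*(-31) = (-33 + 113)*(-31) = 80*(-31) = -2480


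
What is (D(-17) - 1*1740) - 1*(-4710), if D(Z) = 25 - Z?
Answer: 3012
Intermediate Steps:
(D(-17) - 1*1740) - 1*(-4710) = ((25 - 1*(-17)) - 1*1740) - 1*(-4710) = ((25 + 17) - 1740) + 4710 = (42 - 1740) + 4710 = -1698 + 4710 = 3012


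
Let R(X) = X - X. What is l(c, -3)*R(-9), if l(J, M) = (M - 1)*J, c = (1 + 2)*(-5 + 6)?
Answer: 0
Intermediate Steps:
c = 3 (c = 3*1 = 3)
l(J, M) = J*(-1 + M) (l(J, M) = (-1 + M)*J = J*(-1 + M))
R(X) = 0
l(c, -3)*R(-9) = (3*(-1 - 3))*0 = (3*(-4))*0 = -12*0 = 0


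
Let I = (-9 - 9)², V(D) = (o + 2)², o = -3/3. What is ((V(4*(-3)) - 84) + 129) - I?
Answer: -278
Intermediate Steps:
o = -1 (o = -3*⅓ = -1)
V(D) = 1 (V(D) = (-1 + 2)² = 1² = 1)
I = 324 (I = (-18)² = 324)
((V(4*(-3)) - 84) + 129) - I = ((1 - 84) + 129) - 1*324 = (-83 + 129) - 324 = 46 - 324 = -278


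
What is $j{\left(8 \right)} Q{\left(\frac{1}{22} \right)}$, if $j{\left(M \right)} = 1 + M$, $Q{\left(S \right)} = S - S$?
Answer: $0$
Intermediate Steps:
$Q{\left(S \right)} = 0$
$j{\left(8 \right)} Q{\left(\frac{1}{22} \right)} = \left(1 + 8\right) 0 = 9 \cdot 0 = 0$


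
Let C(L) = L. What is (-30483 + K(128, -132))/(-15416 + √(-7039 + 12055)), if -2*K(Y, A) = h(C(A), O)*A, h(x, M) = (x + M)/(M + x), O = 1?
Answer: 58613559/29706005 + 30417*√1254/118824020 ≈ 1.9822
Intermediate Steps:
h(x, M) = 1 (h(x, M) = (M + x)/(M + x) = 1)
K(Y, A) = -A/2
(-30483 + K(128, -132))/(-15416 + √(-7039 + 12055)) = (-30483 - ½*(-132))/(-15416 + √(-7039 + 12055)) = (-30483 + 66)/(-15416 + √5016) = -30417/(-15416 + 2*√1254)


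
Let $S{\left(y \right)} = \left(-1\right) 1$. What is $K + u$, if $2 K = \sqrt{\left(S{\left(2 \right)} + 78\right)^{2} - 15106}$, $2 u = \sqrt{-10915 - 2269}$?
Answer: $\frac{i \left(\sqrt{9177} + 8 \sqrt{206}\right)}{2} \approx 105.31 i$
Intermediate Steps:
$S{\left(y \right)} = -1$
$u = 4 i \sqrt{206}$ ($u = \frac{\sqrt{-10915 - 2269}}{2} = \frac{\sqrt{-13184}}{2} = \frac{8 i \sqrt{206}}{2} = 4 i \sqrt{206} \approx 57.411 i$)
$K = \frac{i \sqrt{9177}}{2}$ ($K = \frac{\sqrt{\left(-1 + 78\right)^{2} - 15106}}{2} = \frac{\sqrt{77^{2} - 15106}}{2} = \frac{\sqrt{5929 - 15106}}{2} = \frac{\sqrt{-9177}}{2} = \frac{i \sqrt{9177}}{2} \approx 47.898 i$)
$K + u = \frac{i \sqrt{9177}}{2} + 4 i \sqrt{206}$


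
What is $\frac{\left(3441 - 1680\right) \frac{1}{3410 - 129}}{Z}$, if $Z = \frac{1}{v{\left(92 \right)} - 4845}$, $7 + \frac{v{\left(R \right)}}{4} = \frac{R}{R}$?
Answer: $- \frac{8574309}{3281} \approx -2613.3$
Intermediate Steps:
$v{\left(R \right)} = -24$ ($v{\left(R \right)} = -28 + 4 \frac{R}{R} = -28 + 4 \cdot 1 = -28 + 4 = -24$)
$Z = - \frac{1}{4869}$ ($Z = \frac{1}{-24 - 4845} = \frac{1}{-4869} = - \frac{1}{4869} \approx -0.00020538$)
$\frac{\left(3441 - 1680\right) \frac{1}{3410 - 129}}{Z} = \frac{\left(3441 - 1680\right) \frac{1}{3410 - 129}}{- \frac{1}{4869}} = \frac{1761}{3281} \left(-4869\right) = - \frac{8574309}{3281}$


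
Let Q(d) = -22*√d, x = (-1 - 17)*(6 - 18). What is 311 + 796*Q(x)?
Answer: 311 - 105072*√6 ≈ -2.5706e+5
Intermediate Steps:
x = 216 (x = -18*(-12) = 216)
311 + 796*Q(x) = 311 + 796*(-132*√6) = 311 - 105072*√6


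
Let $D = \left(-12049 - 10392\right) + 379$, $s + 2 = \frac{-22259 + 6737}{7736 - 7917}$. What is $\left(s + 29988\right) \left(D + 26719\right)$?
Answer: $\frac{25347995116}{181} \approx 1.4004 \cdot 10^{8}$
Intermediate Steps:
$s = \frac{15160}{181}$ ($s = -2 + \frac{-22259 + 6737}{7736 - 7917} = -2 - \frac{15522}{-181} = -2 - - \frac{15522}{181} = -2 + \frac{15522}{181} = \frac{15160}{181} \approx 83.757$)
$D = -22062$ ($D = -22441 + 379 = -22062$)
$\left(s + 29988\right) \left(D + 26719\right) = \left(\frac{15160}{181} + 29988\right) \left(-22062 + 26719\right) = \frac{5442988}{181} \cdot 4657 = \frac{25347995116}{181}$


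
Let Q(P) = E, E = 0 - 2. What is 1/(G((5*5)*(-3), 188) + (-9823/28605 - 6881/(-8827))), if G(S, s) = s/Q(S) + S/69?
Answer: -829630815/78525235259 ≈ -0.010565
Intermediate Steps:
E = -2
Q(P) = -2
G(S, s) = -s/2 + S/69 (G(S, s) = s/(-2) + S/69 = s*(-½) + S*(1/69) = -s/2 + S/69)
1/(G((5*5)*(-3), 188) + (-9823/28605 - 6881/(-8827))) = 1/((-½*188 + ((5*5)*(-3))/69) + (-9823/28605 - 6881/(-8827))) = 1/((-94 + (25*(-3))/69) + (-9823*1/28605 - 6881*(-1/8827))) = 1/((-94 + (1/69)*(-75)) + (-9823/28605 + 983/1261)) = 1/((-94 - 25/23) + 15731912/36070905) = 1/(-2187/23 + 15731912/36070905) = 1/(-78525235259/829630815) = -829630815/78525235259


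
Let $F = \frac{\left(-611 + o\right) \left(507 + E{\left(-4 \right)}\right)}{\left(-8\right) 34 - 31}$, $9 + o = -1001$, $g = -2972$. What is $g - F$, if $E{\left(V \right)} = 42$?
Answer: $- \frac{596815}{101} \approx -5909.1$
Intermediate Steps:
$o = -1010$ ($o = -9 - 1001 = -1010$)
$F = \frac{296643}{101}$ ($F = \frac{\left(-611 - 1010\right) \left(507 + 42\right)}{\left(-8\right) 34 - 31} = \frac{\left(-1621\right) 549}{-272 - 31} = - \frac{889929}{-303} = \left(-889929\right) \left(- \frac{1}{303}\right) = \frac{296643}{101} \approx 2937.1$)
$g - F = -2972 - \frac{296643}{101} = - \frac{596815}{101}$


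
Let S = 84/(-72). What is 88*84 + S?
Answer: 44345/6 ≈ 7390.8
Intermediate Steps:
S = -7/6 (S = 84*(-1/72) = -7/6 ≈ -1.1667)
88*84 + S = 88*84 - 7/6 = 7392 - 7/6 = 44345/6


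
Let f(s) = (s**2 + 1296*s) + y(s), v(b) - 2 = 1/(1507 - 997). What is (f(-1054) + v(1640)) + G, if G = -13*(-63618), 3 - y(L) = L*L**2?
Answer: 597453491851/510 ≈ 1.1715e+9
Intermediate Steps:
y(L) = 3 - L**3 (y(L) = 3 - L*L**2 = 3 - L**3)
G = 827034
v(b) = 1021/510 (v(b) = 2 + 1/(1507 - 997) = 2 + 1/510 = 1021/510)
f(s) = 3 + s**2 - s**3 + 1296*s (f(s) = (s**2 + 1296*s) + (3 - s**3) = 3 + s**2 - s**3 + 1296*s)
(f(-1054) + v(1640)) + G = ((3 + (-1054)**2 - 1*(-1054)**3 + 1296*(-1054)) + 1021/510) + 827034 = ((3 + 1110916 - 1*(-1170905464) - 1365984) + 1021/510) + 827034 = ((3 + 1110916 + 1170905464 - 1365984) + 1021/510) + 827034 = (1170650399 + 1021/510) + 827034 = 597031704511/510 + 827034 = 597453491851/510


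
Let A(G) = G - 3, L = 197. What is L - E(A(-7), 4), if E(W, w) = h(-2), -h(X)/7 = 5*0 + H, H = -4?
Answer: 169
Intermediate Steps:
A(G) = -3 + G
h(X) = 28 (h(X) = -7*(5*0 - 4) = -7*(0 - 4) = -7*(-4) = 28)
E(W, w) = 28
L - E(A(-7), 4) = 197 - 1*28 = 197 - 28 = 169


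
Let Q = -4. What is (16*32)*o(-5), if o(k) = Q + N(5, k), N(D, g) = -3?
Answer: -3584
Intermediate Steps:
o(k) = -7 (o(k) = -4 - 3 = -7)
(16*32)*o(-5) = (16*32)*(-7) = 512*(-7) = -3584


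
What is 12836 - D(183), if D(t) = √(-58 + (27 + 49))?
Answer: 12836 - 3*√2 ≈ 12832.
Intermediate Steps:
D(t) = 3*√2 (D(t) = √(-58 + 76) = √18 = 3*√2)
12836 - D(183) = 12836 - 3*√2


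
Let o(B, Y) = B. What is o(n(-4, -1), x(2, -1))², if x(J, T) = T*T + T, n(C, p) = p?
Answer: 1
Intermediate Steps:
x(J, T) = T + T² (x(J, T) = T² + T = T + T²)
o(n(-4, -1), x(2, -1))² = (-1)² = 1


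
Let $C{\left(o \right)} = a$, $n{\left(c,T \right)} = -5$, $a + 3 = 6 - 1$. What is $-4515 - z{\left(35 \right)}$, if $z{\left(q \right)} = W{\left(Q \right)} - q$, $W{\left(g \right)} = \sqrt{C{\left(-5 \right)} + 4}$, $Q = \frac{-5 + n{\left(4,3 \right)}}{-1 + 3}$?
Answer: $-4480 - \sqrt{6} \approx -4482.5$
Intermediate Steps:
$a = 2$ ($a = -3 + \left(6 - 1\right) = -3 + 5 = 2$)
$C{\left(o \right)} = 2$
$Q = -5$ ($Q = \frac{-5 - 5}{-1 + 3} = - \frac{10}{2} = \left(-10\right) \frac{1}{2} = -5$)
$W{\left(g \right)} = \sqrt{6}$ ($W{\left(g \right)} = \sqrt{2 + 4} = \sqrt{6}$)
$z{\left(q \right)} = \sqrt{6} - q$
$-4515 - z{\left(35 \right)} = -4515 - \left(\sqrt{6} - 35\right) = -4515 - \left(-35 + \sqrt{6}\right) = -4515 + \left(35 - \sqrt{6}\right) = -4480 - \sqrt{6}$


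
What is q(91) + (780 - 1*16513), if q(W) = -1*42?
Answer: -15775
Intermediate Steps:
q(W) = -42
q(91) + (780 - 1*16513) = -42 + (780 - 1*16513) = -42 + (780 - 16513) = -42 - 15733 = -15775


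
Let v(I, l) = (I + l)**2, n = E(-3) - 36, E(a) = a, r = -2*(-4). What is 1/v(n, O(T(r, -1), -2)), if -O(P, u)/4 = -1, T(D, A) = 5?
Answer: 1/1225 ≈ 0.00081633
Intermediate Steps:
r = 8
O(P, u) = 4 (O(P, u) = -4*(-1) = 4)
n = -39 (n = -3 - 36 = -39)
1/v(n, O(T(r, -1), -2)) = 1/((-39 + 4)**2) = 1/((-35)**2) = 1/1225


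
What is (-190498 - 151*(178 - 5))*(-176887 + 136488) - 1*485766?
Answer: 8750786013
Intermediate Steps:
(-190498 - 151*(178 - 5))*(-176887 + 136488) - 1*485766 = (-190498 - 151*173)*(-40399) - 485766 = (-190498 - 26123)*(-40399) - 485766 = -216621*(-40399) - 485766 = 8751271779 - 485766 = 8750786013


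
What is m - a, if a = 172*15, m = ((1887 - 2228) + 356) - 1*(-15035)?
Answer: 12470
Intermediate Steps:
m = 15050 (m = (-341 + 356) + 15035 = 15 + 15035 = 15050)
a = 2580
m - a = 15050 - 1*2580 = 15050 - 2580 = 12470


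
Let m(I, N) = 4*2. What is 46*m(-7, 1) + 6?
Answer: 374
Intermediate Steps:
m(I, N) = 8
46*m(-7, 1) + 6 = 46*8 + 6 = 368 + 6 = 374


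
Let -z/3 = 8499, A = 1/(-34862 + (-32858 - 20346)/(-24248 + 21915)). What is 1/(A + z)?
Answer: -81279842/2072392133807 ≈ -3.9220e-5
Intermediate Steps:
A = -2333/81279842 (A = 1/(-34862 - 53204/(-2333)) = 1/(-34862 - 53204*(-1/2333)) = 1/(-34862 + 53204/2333) = 1/(-81279842/2333) = -2333/81279842 ≈ -2.8703e-5)
z = -25497 (z = -3*8499 = -25497)
1/(A + z) = 1/(-2333/81279842 - 25497) = 1/(-2072392133807/81279842) = -81279842/2072392133807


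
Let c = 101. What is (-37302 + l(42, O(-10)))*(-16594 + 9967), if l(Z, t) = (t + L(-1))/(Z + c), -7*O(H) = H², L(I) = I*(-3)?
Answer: 247448077887/1001 ≈ 2.4720e+8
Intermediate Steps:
L(I) = -3*I
O(H) = -H²/7
l(Z, t) = (3 + t)/(101 + Z) (l(Z, t) = (t - 3*(-1))/(Z + 101) = (t + 3)/(101 + Z) = (3 + t)/(101 + Z))
(-37302 + l(42, O(-10)))*(-16594 + 9967) = (-37302 + (3 - ⅐*(-10)²)/(101 + 42))*(-16594 + 9967) = (-37302 + (3 - ⅐*100)/143)*(-6627) = (-37302 + (3 - 100/7)/143)*(-6627) = (-37302 + (1/143)*(-79/7))*(-6627) = (-37302 - 79/1001)*(-6627) = -37339381/1001*(-6627) = 247448077887/1001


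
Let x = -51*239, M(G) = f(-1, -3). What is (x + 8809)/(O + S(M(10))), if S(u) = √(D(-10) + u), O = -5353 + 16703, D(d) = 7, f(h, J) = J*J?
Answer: -1690/5677 ≈ -0.29769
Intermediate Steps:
f(h, J) = J²
M(G) = 9 (M(G) = (-3)² = 9)
O = 11350
S(u) = √(7 + u)
x = -12189
(x + 8809)/(O + S(M(10))) = (-12189 + 8809)/(11350 + √(7 + 9)) = -3380/(11350 + √16) = -3380/(11350 + 4) = -3380/11354 = -3380*1/11354 = -1690/5677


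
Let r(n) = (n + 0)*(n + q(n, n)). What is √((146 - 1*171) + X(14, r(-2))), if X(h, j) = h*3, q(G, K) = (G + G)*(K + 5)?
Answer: √17 ≈ 4.1231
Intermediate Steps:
q(G, K) = 2*G*(5 + K) (q(G, K) = (2*G)*(5 + K) = 2*G*(5 + K))
r(n) = n*(n + 2*n*(5 + n)) (r(n) = (n + 0)*(n + 2*n*(5 + n)) = n*(n + 2*n*(5 + n)))
X(h, j) = 3*h
√((146 - 1*171) + X(14, r(-2))) = √((146 - 1*171) + 3*14) = √((146 - 171) + 42) = √(-25 + 42) = √17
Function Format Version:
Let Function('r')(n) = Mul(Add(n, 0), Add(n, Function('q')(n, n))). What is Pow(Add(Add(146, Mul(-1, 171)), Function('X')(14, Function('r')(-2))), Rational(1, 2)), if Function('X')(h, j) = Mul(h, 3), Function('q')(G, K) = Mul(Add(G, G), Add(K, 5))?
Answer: Pow(17, Rational(1, 2)) ≈ 4.1231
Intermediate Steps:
Function('q')(G, K) = Mul(2, G, Add(5, K)) (Function('q')(G, K) = Mul(Mul(2, G), Add(5, K)) = Mul(2, G, Add(5, K)))
Function('r')(n) = Mul(n, Add(n, Mul(2, n, Add(5, n)))) (Function('r')(n) = Mul(Add(n, 0), Add(n, Mul(2, n, Add(5, n)))) = Mul(n, Add(n, Mul(2, n, Add(5, n)))))
Function('X')(h, j) = Mul(3, h)
Pow(Add(Add(146, Mul(-1, 171)), Function('X')(14, Function('r')(-2))), Rational(1, 2)) = Pow(Add(Add(146, Mul(-1, 171)), Mul(3, 14)), Rational(1, 2)) = Pow(Add(Add(146, -171), 42), Rational(1, 2)) = Pow(Add(-25, 42), Rational(1, 2)) = Pow(17, Rational(1, 2))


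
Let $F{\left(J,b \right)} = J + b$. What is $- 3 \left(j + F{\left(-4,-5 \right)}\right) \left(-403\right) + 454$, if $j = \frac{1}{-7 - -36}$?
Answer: $- \frac{301174}{29} \approx -10385.0$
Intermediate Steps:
$j = \frac{1}{29}$ ($j = \frac{1}{-7 + 36} = \frac{1}{29} \approx 0.034483$)
$- 3 \left(j + F{\left(-4,-5 \right)}\right) \left(-403\right) + 454 = - 3 \left(\frac{1}{29} - 9\right) \left(-403\right) + 454 = \left(-3\right) \left(- \frac{260}{29}\right) \left(-403\right) + 454 = \frac{780}{29} \left(-403\right) + 454 = - \frac{314340}{29} + 454 = - \frac{301174}{29}$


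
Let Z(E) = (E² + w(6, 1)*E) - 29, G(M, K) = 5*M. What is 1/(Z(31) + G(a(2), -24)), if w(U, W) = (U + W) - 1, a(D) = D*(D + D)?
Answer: 1/1158 ≈ 0.00086356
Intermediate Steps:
a(D) = 2*D² (a(D) = D*(2*D) = 2*D²)
w(U, W) = -1 + U + W
Z(E) = -29 + E² + 6*E (Z(E) = (E² + (-1 + 6 + 1)*E) - 29 = (E² + 6*E) - 29 = -29 + E² + 6*E)
1/(Z(31) + G(a(2), -24)) = 1/((-29 + 31² + 6*31) + 5*(2*2²)) = 1/((-29 + 961 + 186) + 5*(2*4)) = 1/(1118 + 5*8) = 1/(1118 + 40) = 1/1158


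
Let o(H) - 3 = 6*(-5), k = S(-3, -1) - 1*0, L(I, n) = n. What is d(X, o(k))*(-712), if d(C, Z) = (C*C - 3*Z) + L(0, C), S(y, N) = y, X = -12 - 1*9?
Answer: -356712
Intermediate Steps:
X = -21 (X = -12 - 9 = -21)
k = -3 (k = -3 - 1*0 = -3 + 0 = -3)
o(H) = -27 (o(H) = 3 + 6*(-5) = 3 - 30 = -27)
d(C, Z) = C + C² - 3*Z (d(C, Z) = (C*C - 3*Z) + C = (C² - 3*Z) + C = C + C² - 3*Z)
d(X, o(k))*(-712) = (-21 + (-21)² - 3*(-27))*(-712) = (-21 + 441 + 81)*(-712) = 501*(-712) = -356712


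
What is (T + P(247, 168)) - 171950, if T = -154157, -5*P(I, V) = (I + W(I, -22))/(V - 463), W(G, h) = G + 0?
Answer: -481007331/1475 ≈ -3.2611e+5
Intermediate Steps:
W(G, h) = G
P(I, V) = -2*I/(5*(-463 + V)) (P(I, V) = -(I + I)/(5*(V - 463)) = -2*I/(5*(-463 + V)))
(T + P(247, 168)) - 171950 = (-154157 - 2*247/(-2315 + 5*168)) - 171950 = (-154157 - 2*247/(-2315 + 840)) - 171950 = (-154157 - 2*247/(-1475)) - 171950 = (-154157 - 2*247*(-1/1475)) - 171950 = (-154157 + 494/1475) - 171950 = -227381081/1475 - 171950 = -481007331/1475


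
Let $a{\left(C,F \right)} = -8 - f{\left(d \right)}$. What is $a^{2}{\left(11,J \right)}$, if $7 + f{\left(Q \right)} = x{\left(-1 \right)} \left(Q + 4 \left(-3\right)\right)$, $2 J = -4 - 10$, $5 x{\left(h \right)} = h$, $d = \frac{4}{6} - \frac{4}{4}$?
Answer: $\frac{2704}{225} \approx 12.018$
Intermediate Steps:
$d = - \frac{1}{3}$ ($d = 4 \cdot \frac{1}{6} - 1 = \frac{2}{3} - 1 = - \frac{1}{3} \approx -0.33333$)
$x{\left(h \right)} = \frac{h}{5}$
$J = -7$ ($J = \frac{-4 - 10}{2} = \frac{1}{2} \left(-14\right) = -7$)
$f{\left(Q \right)} = - \frac{23}{5} - \frac{Q}{5}$ ($f{\left(Q \right)} = -7 + \frac{1}{5} \left(-1\right) \left(Q + 4 \left(-3\right)\right) = -7 - \frac{Q - 12}{5} = -7 - \frac{-12 + Q}{5} = -7 - \left(- \frac{12}{5} + \frac{Q}{5}\right) = - \frac{23}{5} - \frac{Q}{5}$)
$a{\left(C,F \right)} = - \frac{52}{15}$ ($a{\left(C,F \right)} = -8 - \left(- \frac{23}{5} - - \frac{1}{15}\right) = -8 - \left(- \frac{23}{5} + \frac{1}{15}\right) = -8 - - \frac{68}{15} = -8 + \frac{68}{15} = - \frac{52}{15}$)
$a^{2}{\left(11,J \right)} = \left(- \frac{52}{15}\right)^{2} = \frac{2704}{225}$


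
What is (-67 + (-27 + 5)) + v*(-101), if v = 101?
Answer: -10290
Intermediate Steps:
(-67 + (-27 + 5)) + v*(-101) = (-67 + (-27 + 5)) + 101*(-101) = (-67 - 22) - 10201 = -89 - 10201 = -10290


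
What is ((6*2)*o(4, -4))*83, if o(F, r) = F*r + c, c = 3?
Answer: -12948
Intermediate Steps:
o(F, r) = 3 + F*r (o(F, r) = F*r + 3 = 3 + F*r)
((6*2)*o(4, -4))*83 = ((6*2)*(3 + 4*(-4)))*83 = (12*(3 - 16))*83 = (12*(-13))*83 = -156*83 = -12948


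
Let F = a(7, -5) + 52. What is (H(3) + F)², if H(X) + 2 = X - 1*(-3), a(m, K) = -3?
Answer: 2809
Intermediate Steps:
H(X) = 1 + X (H(X) = -2 + (X - 1*(-3)) = -2 + (X + 3) = -2 + (3 + X) = 1 + X)
F = 49 (F = -3 + 52 = 49)
(H(3) + F)² = ((1 + 3) + 49)² = (4 + 49)² = 53² = 2809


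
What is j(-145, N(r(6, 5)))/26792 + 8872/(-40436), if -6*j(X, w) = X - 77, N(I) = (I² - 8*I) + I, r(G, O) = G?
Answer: -59050623/270840328 ≈ -0.21803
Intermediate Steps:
N(I) = I² - 7*I
j(X, w) = 77/6 - X/6 (j(X, w) = -(X - 77)/6 = -(-77 + X)/6 = 77/6 - X/6)
j(-145, N(r(6, 5)))/26792 + 8872/(-40436) = (77/6 - ⅙*(-145))/26792 + 8872/(-40436) = (77/6 + 145/6)*(1/26792) + 8872*(-1/40436) = 37*(1/26792) - 2218/10109 = 37/26792 - 2218/10109 = -59050623/270840328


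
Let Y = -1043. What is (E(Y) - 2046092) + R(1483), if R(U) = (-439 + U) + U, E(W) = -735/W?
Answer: -304491080/149 ≈ -2.0436e+6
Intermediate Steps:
R(U) = -439 + 2*U
(E(Y) - 2046092) + R(1483) = (-735/(-1043) - 2046092) + (-439 + 2*1483) = (-735*(-1/1043) - 2046092) + (-439 + 2966) = (105/149 - 2046092) + 2527 = -304867603/149 + 2527 = -304491080/149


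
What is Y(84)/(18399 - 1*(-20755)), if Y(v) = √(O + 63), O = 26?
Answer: √89/39154 ≈ 0.00024095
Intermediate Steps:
Y(v) = √89 (Y(v) = √(26 + 63) = √89)
Y(84)/(18399 - 1*(-20755)) = √89/(18399 - 1*(-20755)) = √89/(18399 + 20755) = √89/39154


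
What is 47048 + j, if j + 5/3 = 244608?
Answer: 874963/3 ≈ 2.9165e+5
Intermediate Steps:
j = 733819/3 (j = -5/3 + 244608 = 733819/3 ≈ 2.4461e+5)
47048 + j = 47048 + 733819/3 = 874963/3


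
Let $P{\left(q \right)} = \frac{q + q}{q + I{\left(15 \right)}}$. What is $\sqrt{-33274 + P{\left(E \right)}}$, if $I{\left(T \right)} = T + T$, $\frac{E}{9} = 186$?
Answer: $\frac{7 i \sqrt{13691782}}{142} \approx 182.41 i$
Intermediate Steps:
$E = 1674$ ($E = 9 \cdot 186 = 1674$)
$I{\left(T \right)} = 2 T$
$P{\left(q \right)} = \frac{2 q}{30 + q}$ ($P{\left(q \right)} = \frac{q + q}{q + 2 \cdot 15} = \frac{2 q}{q + 30} = \frac{2 q}{30 + q}$)
$\sqrt{-33274 + P{\left(E \right)}} = \sqrt{-33274 + 2 \cdot 1674 \frac{1}{30 + 1674}} = \sqrt{-33274 + 2 \cdot 1674 \cdot \frac{1}{1704}} = \sqrt{-33274 + \frac{279}{142}} = \sqrt{- \frac{4724629}{142}} = \frac{7 i \sqrt{13691782}}{142}$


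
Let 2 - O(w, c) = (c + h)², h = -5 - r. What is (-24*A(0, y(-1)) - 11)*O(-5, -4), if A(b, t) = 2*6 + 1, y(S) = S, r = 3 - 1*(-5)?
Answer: 92701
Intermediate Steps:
r = 8 (r = 3 + 5 = 8)
h = -13 (h = -5 - 1*8 = -5 - 8 = -13)
A(b, t) = 13 (A(b, t) = 12 + 1 = 13)
O(w, c) = 2 - (-13 + c)² (O(w, c) = 2 - (c - 13)² = 2 - (-13 + c)²)
(-24*A(0, y(-1)) - 11)*O(-5, -4) = (-24*13 - 11)*(2 - (-13 - 4)²) = (-312 - 11)*(2 - 1*(-17)²) = -323*(2 - 1*289) = -323*(2 - 289) = -323*(-287) = 92701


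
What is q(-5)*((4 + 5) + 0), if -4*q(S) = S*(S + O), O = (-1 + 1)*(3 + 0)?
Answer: -225/4 ≈ -56.250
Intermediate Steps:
O = 0 (O = 0*3 = 0)
q(S) = -S²/4 (q(S) = -S*(S + 0)/4 = -S*S/4 = -S²/4)
q(-5)*((4 + 5) + 0) = (-¼*(-5)²)*((4 + 5) + 0) = (-¼*25)*(9 + 0) = -25/4*9 = -225/4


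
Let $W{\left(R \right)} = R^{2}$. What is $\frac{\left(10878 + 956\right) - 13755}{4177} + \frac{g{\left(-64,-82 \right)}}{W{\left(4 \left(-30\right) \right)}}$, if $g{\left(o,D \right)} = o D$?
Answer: $- \frac{89711}{939825} \approx -0.095455$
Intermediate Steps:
$g{\left(o,D \right)} = D o$
$\frac{\left(10878 + 956\right) - 13755}{4177} + \frac{g{\left(-64,-82 \right)}}{W{\left(4 \left(-30\right) \right)}} = \frac{\left(10878 + 956\right) - 13755}{4177} + \frac{\left(-82\right) \left(-64\right)}{\left(4 \left(-30\right)\right)^{2}} = \left(11834 - 13755\right) \frac{1}{4177} + \frac{5248}{\left(-120\right)^{2}} = \left(-1921\right) \frac{1}{4177} + \frac{5248}{14400} = - \frac{1921}{4177} + 5248 \cdot \frac{1}{14400} = - \frac{1921}{4177} + \frac{82}{225} = - \frac{89711}{939825}$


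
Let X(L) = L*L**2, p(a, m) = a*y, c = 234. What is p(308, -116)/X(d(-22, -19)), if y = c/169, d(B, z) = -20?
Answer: -693/13000 ≈ -0.053308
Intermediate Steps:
y = 18/13 (y = 234/169 = 234*(1/169) = 18/13 ≈ 1.3846)
p(a, m) = 18*a/13 (p(a, m) = a*(18/13) = 18*a/13)
X(L) = L**3
p(308, -116)/X(d(-22, -19)) = ((18/13)*308)/((-20)**3) = (5544/13)/(-8000) = (5544/13)*(-1/8000) = -693/13000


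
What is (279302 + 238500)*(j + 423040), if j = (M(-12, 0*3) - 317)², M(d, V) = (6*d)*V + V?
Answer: 271084363258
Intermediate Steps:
M(d, V) = V + 6*V*d (M(d, V) = 6*V*d + V = V + 6*V*d)
j = 100489 (j = ((0*3)*(1 + 6*(-12)) - 317)² = (0*(1 - 72) - 317)² = (0*(-71) - 317)² = (0 - 317)² = (-317)² = 100489)
(279302 + 238500)*(j + 423040) = (279302 + 238500)*(100489 + 423040) = 517802*523529 = 271084363258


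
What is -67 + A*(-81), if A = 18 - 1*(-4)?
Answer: -1849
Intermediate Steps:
A = 22 (A = 18 + 4 = 22)
-67 + A*(-81) = -67 + 22*(-81) = -67 - 1782 = -1849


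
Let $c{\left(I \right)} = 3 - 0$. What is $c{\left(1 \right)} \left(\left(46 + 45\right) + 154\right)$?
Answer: $735$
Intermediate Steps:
$c{\left(I \right)} = 3$ ($c{\left(I \right)} = 3 + 0 = 3$)
$c{\left(1 \right)} \left(\left(46 + 45\right) + 154\right) = 3 \left(\left(46 + 45\right) + 154\right) = 3 \left(91 + 154\right) = 3 \cdot 245 = 735$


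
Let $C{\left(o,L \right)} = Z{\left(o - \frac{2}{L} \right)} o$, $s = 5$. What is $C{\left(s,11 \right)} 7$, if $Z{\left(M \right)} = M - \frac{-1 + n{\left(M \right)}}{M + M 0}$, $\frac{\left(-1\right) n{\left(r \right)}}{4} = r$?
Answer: $\frac{184170}{583} \approx 315.9$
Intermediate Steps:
$n{\left(r \right)} = - 4 r$
$Z{\left(M \right)} = M - \frac{-1 - 4 M}{M}$ ($Z{\left(M \right)} = M - \frac{-1 - 4 M}{M + M 0} = M - \frac{-1 - 4 M}{M + 0} = M - \frac{-1 - 4 M}{M}$)
$C{\left(o,L \right)} = o \left(4 + o + \frac{1}{o - \frac{2}{L}} - \frac{2}{L}\right)$ ($C{\left(o,L \right)} = \left(4 + \left(o - \frac{2}{L}\right) + \frac{1}{o - \frac{2}{L}}\right) o = \left(4 + o + \frac{1}{o - \frac{2}{L}} - \frac{2}{L}\right) o = o \left(4 + o + \frac{1}{o - \frac{2}{L}} - \frac{2}{L}\right)$)
$C{\left(s,11 \right)} 7 = \frac{5 \left(11^{2} + \left(-2 + 11 \cdot 5\right)^{2} + 4 \cdot 11 \left(-2 + 11 \cdot 5\right)\right)}{11 \left(-2 + 11 \cdot 5\right)} 7 = 5 \cdot \frac{1}{11} \frac{1}{-2 + 55} \left(121 + \left(-2 + 55\right)^{2} + 4 \cdot 11 \left(-2 + 55\right)\right) 7 = 5 \cdot \frac{1}{11} \cdot \frac{1}{53} \left(121 + 53^{2} + 4 \cdot 11 \cdot 53\right) 7 = 5 \cdot \frac{1}{11} \cdot \frac{1}{53} \left(121 + 2809 + 2332\right) 7 = 5 \cdot \frac{1}{11} \cdot \frac{1}{53} \cdot 5262 \cdot 7 = \frac{26310}{583} \cdot 7 = \frac{184170}{583}$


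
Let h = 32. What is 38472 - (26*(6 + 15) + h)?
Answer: 37894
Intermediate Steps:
38472 - (26*(6 + 15) + h) = 38472 - (26*(6 + 15) + 32) = 38472 - (26*21 + 32) = 38472 - (546 + 32) = 38472 - 1*578 = 38472 - 578 = 37894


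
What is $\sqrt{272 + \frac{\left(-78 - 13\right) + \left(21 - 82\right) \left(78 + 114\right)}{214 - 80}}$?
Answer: $\frac{\sqrt{3302430}}{134} \approx 13.562$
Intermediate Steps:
$\sqrt{272 + \frac{\left(-78 - 13\right) + \left(21 - 82\right) \left(78 + 114\right)}{214 - 80}} = \sqrt{272 + \frac{\left(-78 - 13\right) - 11712}{134}} = \sqrt{272 + \left(-91 - 11712\right) \frac{1}{134}} = \sqrt{272 - \frac{11803}{134}} = \sqrt{\frac{24645}{134}} = \frac{\sqrt{3302430}}{134}$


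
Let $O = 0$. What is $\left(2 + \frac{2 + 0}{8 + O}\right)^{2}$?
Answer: $\frac{81}{16} \approx 5.0625$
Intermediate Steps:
$\left(2 + \frac{2 + 0}{8 + O}\right)^{2} = \left(2 + \frac{2 + 0}{8 + 0}\right)^{2} = \left(2 + \frac{2}{8}\right)^{2} = \left(2 + 2 \cdot \frac{1}{8}\right)^{2} = \left(2 + \frac{1}{4}\right)^{2} = \left(\frac{9}{4}\right)^{2} = \frac{81}{16}$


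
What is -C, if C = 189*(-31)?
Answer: 5859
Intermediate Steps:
C = -5859
-C = -1*(-5859) = 5859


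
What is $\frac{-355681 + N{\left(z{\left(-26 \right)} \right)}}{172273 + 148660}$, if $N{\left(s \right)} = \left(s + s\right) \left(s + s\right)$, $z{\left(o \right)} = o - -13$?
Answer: $- \frac{355005}{320933} \approx -1.1062$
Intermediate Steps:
$z{\left(o \right)} = 13 + o$ ($z{\left(o \right)} = o + 13 = 13 + o$)
$N{\left(s \right)} = 4 s^{2}$ ($N{\left(s \right)} = 2 s 2 s = 4 s^{2}$)
$\frac{-355681 + N{\left(z{\left(-26 \right)} \right)}}{172273 + 148660} = \frac{-355681 + 4 \left(13 - 26\right)^{2}}{172273 + 148660} = \frac{-355681 + 4 \left(-13\right)^{2}}{320933} = \left(-355681 + 4 \cdot 169\right) \frac{1}{320933} = \left(-355681 + 676\right) \frac{1}{320933} = \left(-355005\right) \frac{1}{320933} = - \frac{355005}{320933}$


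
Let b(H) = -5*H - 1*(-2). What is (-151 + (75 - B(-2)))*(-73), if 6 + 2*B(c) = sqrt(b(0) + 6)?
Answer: 5329 + 73*sqrt(2) ≈ 5432.2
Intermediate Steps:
b(H) = 2 - 5*H (b(H) = -5*H + 2 = 2 - 5*H)
B(c) = -3 + sqrt(2) (B(c) = -3 + sqrt((2 - 5*0) + 6)/2 = -3 + sqrt((2 + 0) + 6)/2 = -3 + sqrt(2 + 6)/2 = -3 + sqrt(8)/2 = -3 + (2*sqrt(2))/2 = -3 + sqrt(2))
(-151 + (75 - B(-2)))*(-73) = (-151 + (75 - (-3 + sqrt(2))))*(-73) = (-151 + (75 + (3 - sqrt(2))))*(-73) = (-151 + (78 - sqrt(2)))*(-73) = (-73 - sqrt(2))*(-73) = 5329 + 73*sqrt(2)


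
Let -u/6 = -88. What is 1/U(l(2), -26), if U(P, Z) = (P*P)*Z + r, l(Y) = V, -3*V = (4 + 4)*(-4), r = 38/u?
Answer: -792/2342855 ≈ -0.00033805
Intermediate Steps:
u = 528 (u = -6*(-88) = 528)
r = 19/264 (r = 38/528 = 38*(1/528) = 19/264 ≈ 0.071970)
V = 32/3 (V = -(4 + 4)*(-4)/3 = -8*(-4)/3 = -1/3*(-32) = 32/3 ≈ 10.667)
l(Y) = 32/3
U(P, Z) = 19/264 + Z*P**2 (U(P, Z) = (P*P)*Z + 19/264 = P**2*Z + 19/264 = Z*P**2 + 19/264 = 19/264 + Z*P**2)
1/U(l(2), -26) = 1/(19/264 - 26*(32/3)**2) = 1/(19/264 - 26*1024/9) = 1/(19/264 - 26624/9) = 1/(-2342855/792) = -792/2342855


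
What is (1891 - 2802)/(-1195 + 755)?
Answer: 911/440 ≈ 2.0705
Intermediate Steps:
(1891 - 2802)/(-1195 + 755) = -911/(-440) = -911*(-1/440) = 911/440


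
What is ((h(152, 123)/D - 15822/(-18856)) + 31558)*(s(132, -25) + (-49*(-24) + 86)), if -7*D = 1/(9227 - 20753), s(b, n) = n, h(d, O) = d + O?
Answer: 259128934812995/9428 ≈ 2.7485e+10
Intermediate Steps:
h(d, O) = O + d
D = 1/80682 (D = -1/(7*(9227 - 20753)) = -⅐/(-11526) = -⅐*(-1/11526) = 1/80682 ≈ 1.2394e-5)
((h(152, 123)/D - 15822/(-18856)) + 31558)*(s(132, -25) + (-49*(-24) + 86)) = (((123 + 152)/(1/80682) - 15822/(-18856)) + 31558)*(-25 + (-49*(-24) + 86)) = ((275*80682 - 15822*(-1/18856)) + 31558)*(-25 + (1176 + 86)) = ((22187550 + 7911/9428) + 31558)*(-25 + 1262) = (209184229311/9428 + 31558)*1237 = (209481758135/9428)*1237 = 259128934812995/9428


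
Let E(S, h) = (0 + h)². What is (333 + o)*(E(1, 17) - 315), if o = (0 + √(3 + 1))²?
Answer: -8762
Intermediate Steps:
E(S, h) = h²
o = 4 (o = (0 + √4)² = (0 + 2)² = 2² = 4)
(333 + o)*(E(1, 17) - 315) = (333 + 4)*(17² - 315) = 337*(289 - 315) = 337*(-26) = -8762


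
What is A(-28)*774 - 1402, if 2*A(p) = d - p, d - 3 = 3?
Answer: 11756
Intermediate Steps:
d = 6 (d = 3 + 3 = 6)
A(p) = 3 - p/2 (A(p) = (6 - p)/2 = 3 - p/2)
A(-28)*774 - 1402 = (3 - 1/2*(-28))*774 - 1402 = (3 + 14)*774 - 1402 = 17*774 - 1402 = 13158 - 1402 = 11756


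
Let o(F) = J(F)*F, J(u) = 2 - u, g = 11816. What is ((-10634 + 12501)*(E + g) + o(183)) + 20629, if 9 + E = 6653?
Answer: 34452326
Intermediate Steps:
E = 6644 (E = -9 + 6653 = 6644)
o(F) = F*(2 - F) (o(F) = (2 - F)*F = F*(2 - F))
((-10634 + 12501)*(E + g) + o(183)) + 20629 = ((-10634 + 12501)*(6644 + 11816) + 183*(2 - 1*183)) + 20629 = (1867*18460 + 183*(2 - 183)) + 20629 = (34464820 + 183*(-181)) + 20629 = (34464820 - 33123) + 20629 = 34431697 + 20629 = 34452326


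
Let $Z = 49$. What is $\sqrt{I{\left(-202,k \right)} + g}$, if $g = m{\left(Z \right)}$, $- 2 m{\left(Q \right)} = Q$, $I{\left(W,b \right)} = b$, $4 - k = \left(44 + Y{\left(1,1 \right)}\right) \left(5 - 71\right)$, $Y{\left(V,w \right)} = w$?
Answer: $\frac{\sqrt{11798}}{2} \approx 54.309$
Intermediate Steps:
$k = 2974$ ($k = 4 - \left(44 + 1\right) \left(5 - 71\right) = 4 - 45 \left(-66\right) = 4 - -2970 = 4 + 2970 = 2974$)
$m{\left(Q \right)} = - \frac{Q}{2}$
$g = - \frac{49}{2}$ ($g = \left(- \frac{1}{2}\right) 49 = - \frac{49}{2} \approx -24.5$)
$\sqrt{I{\left(-202,k \right)} + g} = \sqrt{2974 - \frac{49}{2}} = \sqrt{\frac{5899}{2}} = \frac{\sqrt{11798}}{2}$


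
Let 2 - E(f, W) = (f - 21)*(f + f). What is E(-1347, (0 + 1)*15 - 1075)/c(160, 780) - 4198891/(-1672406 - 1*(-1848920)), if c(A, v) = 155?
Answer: -135520033/5694 ≈ -23801.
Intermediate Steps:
E(f, W) = 2 - 2*f*(-21 + f) (E(f, W) = 2 - (f - 21)*(f + f) = 2 - (-21 + f)*2*f = 2 - 2*f*(-21 + f))
E(-1347, (0 + 1)*15 - 1075)/c(160, 780) - 4198891/(-1672406 - 1*(-1848920)) = (2 - 2*(-1347)**2 + 42*(-1347))/155 - 4198891/(-1672406 - 1*(-1848920)) = (2 - 2*1814409 - 56574)*(1/155) - 4198891/(-1672406 + 1848920) = (2 - 3628818 - 56574)*(1/155) - 4198891/176514 = -3685390*1/155 - 4198891*1/176514 = -737078/31 - 4198891/176514 = -135520033/5694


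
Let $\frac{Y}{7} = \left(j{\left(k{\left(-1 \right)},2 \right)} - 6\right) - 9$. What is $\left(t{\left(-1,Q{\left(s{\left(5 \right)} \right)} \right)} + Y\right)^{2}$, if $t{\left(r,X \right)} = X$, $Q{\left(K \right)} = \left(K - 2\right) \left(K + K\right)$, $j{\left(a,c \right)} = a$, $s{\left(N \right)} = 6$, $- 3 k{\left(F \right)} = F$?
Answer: $\frac{26896}{9} \approx 2988.4$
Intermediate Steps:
$k{\left(F \right)} = - \frac{F}{3}$
$Q{\left(K \right)} = 2 K \left(-2 + K\right)$ ($Q{\left(K \right)} = \left(-2 + K\right) 2 K = 2 K \left(-2 + K\right)$)
$Y = - \frac{308}{3}$ ($Y = 7 \left(\left(\left(- \frac{1}{3}\right) \left(-1\right) - 6\right) - 9\right) = 7 \left(\left(\frac{1}{3} - 6\right) - 9\right) = 7 \left(- \frac{17}{3} - 9\right) = 7 \left(- \frac{44}{3}\right) = - \frac{308}{3} \approx -102.67$)
$\left(t{\left(-1,Q{\left(s{\left(5 \right)} \right)} \right)} + Y\right)^{2} = \left(2 \cdot 6 \left(-2 + 6\right) - \frac{308}{3}\right)^{2} = \left(2 \cdot 6 \cdot 4 - \frac{308}{3}\right)^{2} = \left(48 - \frac{308}{3}\right)^{2} = \left(- \frac{164}{3}\right)^{2} = \frac{26896}{9}$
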